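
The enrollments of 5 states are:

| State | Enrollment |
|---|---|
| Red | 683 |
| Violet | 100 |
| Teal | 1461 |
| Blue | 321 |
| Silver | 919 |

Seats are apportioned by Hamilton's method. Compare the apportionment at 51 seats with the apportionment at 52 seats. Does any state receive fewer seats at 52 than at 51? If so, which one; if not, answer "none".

Violet

At 51 seats: Red 10, Violet 2, Teal 21, Blue 5, Silver 13.
At 52 seats: Red 10, Violet 1, Teal 22, Blue 5, Silver 14.
Violet drops from 2 to 1.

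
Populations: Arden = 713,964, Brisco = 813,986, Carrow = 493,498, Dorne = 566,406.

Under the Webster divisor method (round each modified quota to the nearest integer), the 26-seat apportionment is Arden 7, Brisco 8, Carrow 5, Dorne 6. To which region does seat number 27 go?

Priority for the next seat is population ÷ (current seats + 0.5).
Priorities: Arden 95195.200, Brisco 95763.059, Carrow 89726.909, Dorne 87139.385.
Highest priority: Brisco.

Brisco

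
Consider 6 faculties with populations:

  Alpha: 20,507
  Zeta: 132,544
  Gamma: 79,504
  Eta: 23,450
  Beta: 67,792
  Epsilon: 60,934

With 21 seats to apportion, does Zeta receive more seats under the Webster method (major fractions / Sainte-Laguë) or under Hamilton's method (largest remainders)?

Webster

Webster: Alpha 1, Zeta 8, Gamma 4, Eta 1, Beta 4, Epsilon 3.
Hamilton: Alpha 1, Zeta 7, Gamma 5, Eta 1, Beta 4, Epsilon 3.
Zeta gets 8 under Webster and 7 under Hamilton.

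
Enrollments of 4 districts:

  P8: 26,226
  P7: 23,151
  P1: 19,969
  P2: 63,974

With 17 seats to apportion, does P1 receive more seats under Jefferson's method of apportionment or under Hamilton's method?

Hamilton

Jefferson: P8 3, P7 3, P1 2, P2 9.
Hamilton: P8 3, P7 3, P1 3, P2 8.
P1 gets 2 under Jefferson and 3 under Hamilton.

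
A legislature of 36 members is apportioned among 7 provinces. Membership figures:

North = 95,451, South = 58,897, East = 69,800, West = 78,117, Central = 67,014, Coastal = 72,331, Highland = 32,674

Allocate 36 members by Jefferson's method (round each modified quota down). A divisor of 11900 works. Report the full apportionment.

With modified divisor 11900: modified quotas North 8.021, South 4.949, East 5.866, West 6.564, Central 5.631, Coastal 6.078, Highland 2.746.
Rounding down: North 8, South 4, East 5, West 6, Central 5, Coastal 6, Highland 2 (total 36).

North 8; South 4; East 5; West 6; Central 5; Coastal 6; Highland 2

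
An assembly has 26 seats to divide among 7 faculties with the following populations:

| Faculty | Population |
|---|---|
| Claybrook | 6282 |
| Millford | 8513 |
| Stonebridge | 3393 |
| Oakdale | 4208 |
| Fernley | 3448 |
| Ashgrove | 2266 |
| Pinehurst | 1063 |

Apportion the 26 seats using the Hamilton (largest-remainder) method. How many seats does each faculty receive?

Claybrook: 6; Millford: 7; Stonebridge: 3; Oakdale: 4; Fernley: 3; Ashgrove: 2; Pinehurst: 1

Total 29173; standard divisor 29173/26 ≈ 1122.038.
Standard quotas: Claybrook 5.5987, Millford 7.5871, Stonebridge 3.0240, Oakdale 3.7503, Fernley 3.0730, Ashgrove 2.0195, Pinehurst 0.9474.
Lower quotas: Claybrook 5, Millford 7, Stonebridge 3, Oakdale 3, Fernley 3, Ashgrove 2, Pinehurst 0 (sum 23, leaving 3 seats).
Remainders in descending order: Pinehurst 0.9474, Oakdale 0.7503, Claybrook 0.5987, Millford 0.5871, Fernley 0.0730, Stonebridge 0.0240, Ashgrove 0.0195.
Largest remainders: Pinehurst, Oakdale, Claybrook receive the extra seats.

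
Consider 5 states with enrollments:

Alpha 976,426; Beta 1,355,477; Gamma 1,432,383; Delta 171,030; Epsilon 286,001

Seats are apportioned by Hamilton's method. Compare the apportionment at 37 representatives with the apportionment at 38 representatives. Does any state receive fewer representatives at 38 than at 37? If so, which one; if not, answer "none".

At 37 seats: Alpha 9, Beta 12, Gamma 13, Delta 1, Epsilon 2.
At 38 seats: Alpha 9, Beta 12, Gamma 13, Delta 1, Epsilon 3.
No state's allocation decreased.

none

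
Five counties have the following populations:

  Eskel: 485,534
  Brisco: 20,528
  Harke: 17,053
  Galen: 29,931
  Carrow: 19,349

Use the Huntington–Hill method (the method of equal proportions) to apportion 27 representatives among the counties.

Eskel: 23; Brisco: 1; Harke: 1; Galen: 1; Carrow: 1

With divisor 21375: modified quotas Eskel 22.715, Brisco 0.960, Harke 0.798, Galen 1.400, Carrow 0.905.
Geometric-mean thresholds: Eskel √(22·23)=22.494, Brisco (min 1), Harke (min 1), Galen √(1·2)=1.414, Carrow (min 1).
Each quota rounded against its threshold gives Eskel 23, Brisco 1, Harke 1, Galen 1, Carrow 1 (total 27).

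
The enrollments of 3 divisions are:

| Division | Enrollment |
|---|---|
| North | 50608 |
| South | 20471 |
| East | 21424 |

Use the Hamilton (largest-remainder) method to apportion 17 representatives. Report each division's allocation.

North 9, South 4, East 4

Total 92503; standard divisor 92503/17 ≈ 5441.353.
Standard quotas: North 9.3006, South 3.7621, East 3.9373.
Lower quotas: North 9, South 3, East 3 (sum 15, leaving 2 seats).
Remainders in descending order: East 0.9373, South 0.7621, North 0.3006.
Largest remainders: East, South receive the extra seats.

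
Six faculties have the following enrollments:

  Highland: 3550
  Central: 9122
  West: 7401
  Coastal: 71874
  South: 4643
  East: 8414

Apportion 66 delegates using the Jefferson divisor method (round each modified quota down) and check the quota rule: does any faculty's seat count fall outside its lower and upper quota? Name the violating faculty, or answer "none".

Standard quotas: Highland 2.231, Central 5.734, West 4.652, Coastal 45.176, South 2.918, East 5.289.
Jefferson allocation: Highland 2, Central 5, West 4, Coastal 47, South 3, East 5.
Coastal has quota 45.176 (lower 45, upper 46) but receives 47 — outside the quota interval.

Coastal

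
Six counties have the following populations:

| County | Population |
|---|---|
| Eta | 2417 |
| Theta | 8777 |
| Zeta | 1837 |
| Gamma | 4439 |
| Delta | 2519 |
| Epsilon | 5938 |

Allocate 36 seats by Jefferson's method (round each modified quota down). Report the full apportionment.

Eta=3, Theta=13, Zeta=2, Gamma=6, Delta=3, Epsilon=9

Standard divisor 25927/36 ≈ 720.194; standard quotas: Eta 3.356, Theta 12.187, Zeta 2.551, Gamma 6.164, Delta 3.498, Epsilon 8.245.
Rounding down gives 3, 12, 2, 6, 3, 8 = 34 seats, so the divisor must be adjusted.
With modified divisor 650: modified quotas Eta 3.718, Theta 13.503, Zeta 2.826, Gamma 6.829, Delta 3.875, Epsilon 9.135.
Rounding down: Eta 3, Theta 13, Zeta 2, Gamma 6, Delta 3, Epsilon 9 (total 36).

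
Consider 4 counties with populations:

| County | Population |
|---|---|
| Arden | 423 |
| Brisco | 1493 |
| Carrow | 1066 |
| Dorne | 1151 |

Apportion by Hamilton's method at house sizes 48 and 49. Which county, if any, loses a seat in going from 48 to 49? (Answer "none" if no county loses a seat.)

At 48 seats: Arden 5, Brisco 17, Carrow 13, Dorne 13.
At 49 seats: Arden 5, Brisco 18, Carrow 12, Dorne 14.
Carrow drops from 13 to 12.

Carrow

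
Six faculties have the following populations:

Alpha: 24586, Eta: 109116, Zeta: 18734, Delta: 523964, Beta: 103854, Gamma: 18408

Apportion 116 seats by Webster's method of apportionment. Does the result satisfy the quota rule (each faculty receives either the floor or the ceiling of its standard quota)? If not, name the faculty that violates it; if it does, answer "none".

Standard quotas: Alpha 3.571, Eta 15.848, Zeta 2.721, Delta 76.102, Beta 15.084, Gamma 2.674.
Webster allocation: Alpha 4, Eta 16, Zeta 3, Delta 75, Beta 15, Gamma 3.
Delta has quota 76.102 (lower 76, upper 77) but receives 75 — outside the quota interval.

Delta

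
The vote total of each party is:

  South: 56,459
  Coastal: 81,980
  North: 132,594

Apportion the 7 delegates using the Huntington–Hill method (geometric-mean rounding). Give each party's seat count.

South: 2, Coastal: 2, North: 3

With divisor 39100: modified quotas South 1.444, Coastal 2.097, North 3.391.
Geometric-mean thresholds: South √(1·2)=1.414, Coastal √(2·3)=2.449, North √(3·4)=3.464.
Each quota rounded against its threshold gives South 2, Coastal 2, North 3 (total 7).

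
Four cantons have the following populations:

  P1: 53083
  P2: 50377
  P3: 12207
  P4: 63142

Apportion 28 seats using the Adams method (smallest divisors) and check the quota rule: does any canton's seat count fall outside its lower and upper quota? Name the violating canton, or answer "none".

none

Standard quotas: P1 8.312, P2 7.889, P3 1.912, P4 9.888.
Adams allocation: P1 8, P2 8, P3 2, P4 10.
Every allocation lies between the lower and upper quota.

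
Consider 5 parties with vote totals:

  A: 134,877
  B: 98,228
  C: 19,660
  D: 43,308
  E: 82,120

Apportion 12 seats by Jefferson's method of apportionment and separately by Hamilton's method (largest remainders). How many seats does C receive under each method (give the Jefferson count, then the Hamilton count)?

0 and 1

Jefferson: A 5, B 3, C 0, D 1, E 3.
Hamilton: A 4, B 3, C 1, D 1, E 3.
C gets 0 under Jefferson and 1 under Hamilton.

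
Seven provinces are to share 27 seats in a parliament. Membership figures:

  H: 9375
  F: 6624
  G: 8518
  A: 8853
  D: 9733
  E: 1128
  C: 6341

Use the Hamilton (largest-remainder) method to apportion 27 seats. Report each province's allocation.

H 5, F 3, G 5, A 5, D 5, E 1, C 3

Total 50572; standard divisor 50572/27 ≈ 1873.037.
Standard quotas: H 5.0052, F 3.5365, G 4.5477, A 4.7265, D 5.1964, E 0.6022, C 3.3854.
Lower quotas: H 5, F 3, G 4, A 4, D 5, E 0, C 3 (sum 24, leaving 3 seats).
Remainders in descending order: A 0.7265, E 0.6022, G 0.5477, F 0.5365, C 0.3854, D 0.1964, H 0.0052.
Largest remainders: A, E, G receive the extra seats.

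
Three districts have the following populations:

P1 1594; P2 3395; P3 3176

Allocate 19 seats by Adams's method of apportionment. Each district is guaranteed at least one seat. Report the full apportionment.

P1 4, P2 8, P3 7

Standard divisor 8165/19 ≈ 429.737; standard quotas: P1 3.709, P2 7.900, P3 7.391.
Rounding up gives 4, 8, 8 = 20 seats, so the divisor must be adjusted.
With modified divisor 470: modified quotas P1 3.391, P2 7.223, P3 6.757.
Rounding up: P1 4, P2 8, P3 7 (total 19).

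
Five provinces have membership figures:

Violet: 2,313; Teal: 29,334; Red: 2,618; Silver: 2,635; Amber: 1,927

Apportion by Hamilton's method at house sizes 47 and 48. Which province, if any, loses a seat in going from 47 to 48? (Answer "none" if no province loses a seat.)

At 47 seats: Violet 3, Teal 36, Red 3, Silver 3, Amber 2.
At 48 seats: Violet 3, Teal 36, Red 3, Silver 3, Amber 3.
No province's allocation decreased.

none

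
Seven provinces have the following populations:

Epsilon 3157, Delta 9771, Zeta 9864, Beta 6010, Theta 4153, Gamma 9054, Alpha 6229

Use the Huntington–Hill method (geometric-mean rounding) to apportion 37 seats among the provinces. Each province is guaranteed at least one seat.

With divisor 1312: modified quotas Epsilon 2.406, Delta 7.447, Zeta 7.518, Beta 4.581, Theta 3.165, Gamma 6.901, Alpha 4.748.
Geometric-mean thresholds: Epsilon √(2·3)=2.449, Delta √(7·8)=7.483, Zeta √(7·8)=7.483, Beta √(4·5)=4.472, Theta √(3·4)=3.464, Gamma √(6·7)=6.481, Alpha √(4·5)=4.472.
Each quota rounded against its threshold gives Epsilon 2, Delta 7, Zeta 8, Beta 5, Theta 3, Gamma 7, Alpha 5 (total 37).

Epsilon 2, Delta 7, Zeta 8, Beta 5, Theta 3, Gamma 7, Alpha 5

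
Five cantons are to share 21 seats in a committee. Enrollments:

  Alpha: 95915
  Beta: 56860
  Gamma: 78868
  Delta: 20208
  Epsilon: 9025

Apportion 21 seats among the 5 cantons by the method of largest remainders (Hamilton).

Alpha 8, Beta 4, Gamma 6, Delta 2, Epsilon 1

Standard divisor: 260876 ÷ 21 ≈ 12422.667.
Standard quotas: Alpha 7.7210, Beta 4.5771, Gamma 6.3487, Delta 1.6267, Epsilon 0.7265.
Lower quotas: Alpha 7, Beta 4, Gamma 6, Delta 1, Epsilon 0 (sum 18, leaving 3 seats).
Remainders in descending order: Epsilon 0.7265, Alpha 0.7210, Delta 0.6267, Beta 0.5771, Gamma 0.3487.
The surplus seats go to Epsilon, Alpha, Delta.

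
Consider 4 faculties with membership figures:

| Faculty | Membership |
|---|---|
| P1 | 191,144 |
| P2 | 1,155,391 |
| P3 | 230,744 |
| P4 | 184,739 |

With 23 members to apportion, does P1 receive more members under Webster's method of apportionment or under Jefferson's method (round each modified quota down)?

Webster

Webster: P1 3, P2 15, P3 3, P4 2.
Jefferson: P1 2, P2 16, P3 3, P4 2.
P1 gets 3 under Webster and 2 under Jefferson.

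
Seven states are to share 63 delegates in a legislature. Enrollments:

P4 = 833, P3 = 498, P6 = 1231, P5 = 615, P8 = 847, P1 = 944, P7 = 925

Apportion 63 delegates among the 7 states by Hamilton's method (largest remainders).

Total 5893; standard divisor 5893/63 ≈ 93.54.
Standard quotas: P4 8.905, P3 5.324, P6 13.160, P5 6.575, P8 9.055, P1 10.092, P7 9.889.
Lower quotas: P4 8, P3 5, P6 13, P5 6, P8 9, P1 10, P7 9 (sum 60, leaving 3 seats).
Remainders in descending order: P4 0.905, P7 0.889, P5 0.575, P3 0.324, P6 0.160, P1 0.092, P8 0.055.
The surplus seats go to P4, P7, P5.

P4 9, P3 5, P6 13, P5 7, P8 9, P1 10, P7 10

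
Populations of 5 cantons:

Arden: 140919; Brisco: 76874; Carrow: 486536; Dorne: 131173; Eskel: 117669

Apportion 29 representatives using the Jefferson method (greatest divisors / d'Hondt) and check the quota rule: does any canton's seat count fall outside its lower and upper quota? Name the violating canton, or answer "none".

Standard quotas: Arden 4.287, Brisco 2.339, Carrow 14.803, Dorne 3.991, Eskel 3.580.
Jefferson allocation: Arden 4, Brisco 2, Carrow 16, Dorne 4, Eskel 3.
Carrow has quota 14.803 (lower 14, upper 15) but receives 16 — outside the quota interval.

Carrow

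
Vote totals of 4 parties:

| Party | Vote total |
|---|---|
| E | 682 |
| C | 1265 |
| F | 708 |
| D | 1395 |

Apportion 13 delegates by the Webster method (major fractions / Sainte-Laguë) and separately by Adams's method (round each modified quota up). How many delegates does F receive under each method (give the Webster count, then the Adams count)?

Webster: E 2, C 4, F 2, D 5.
Adams: E 2, C 4, F 3, D 4.
F gets 2 under Webster and 3 under Adams.

2 and 3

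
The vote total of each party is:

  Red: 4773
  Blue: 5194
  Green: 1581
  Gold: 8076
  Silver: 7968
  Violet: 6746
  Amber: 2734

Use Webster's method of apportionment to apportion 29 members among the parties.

Standard divisor 37072/29 ≈ 1278.345; standard quotas: Red 3.734, Blue 4.063, Green 1.237, Gold 6.318, Silver 6.233, Violet 5.277, Amber 2.139.
Rounding to the nearest integer gives 4, 4, 1, 6, 6, 5, 2 = 28 seats, so the divisor must be adjusted.
With modified divisor 1235: modified quotas Red 3.865, Blue 4.206, Green 1.280, Gold 6.539, Silver 6.452, Violet 5.462, Amber 2.214.
Rounding to the nearest integer: Red 4, Blue 4, Green 1, Gold 7, Silver 6, Violet 5, Amber 2 (total 29).

Red 4; Blue 4; Green 1; Gold 7; Silver 6; Violet 5; Amber 2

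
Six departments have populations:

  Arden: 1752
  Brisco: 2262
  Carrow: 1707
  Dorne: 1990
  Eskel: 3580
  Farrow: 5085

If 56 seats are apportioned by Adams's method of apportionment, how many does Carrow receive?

Standard divisor 16376/56 ≈ 292.429; standard quotas: Arden 5.991, Brisco 7.735, Carrow 5.837, Dorne 6.805, Eskel 12.242, Farrow 17.389.
Rounding up gives 6, 8, 6, 7, 13, 18 = 58 seats, so the divisor must be adjusted.
With modified divisor 300: modified quotas Arden 5.840, Brisco 7.540, Carrow 5.690, Dorne 6.633, Eskel 11.933, Farrow 16.950.
Rounding up: Arden 6, Brisco 8, Carrow 6, Dorne 7, Eskel 12, Farrow 17 (total 56).
Carrow receives 6.

6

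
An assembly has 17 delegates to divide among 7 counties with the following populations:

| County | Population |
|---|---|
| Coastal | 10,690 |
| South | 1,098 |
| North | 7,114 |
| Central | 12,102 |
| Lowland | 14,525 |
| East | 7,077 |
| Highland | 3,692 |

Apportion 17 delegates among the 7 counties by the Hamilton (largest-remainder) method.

Total 56298; standard divisor 56298/17 ≈ 3311.647.
Standard quotas: Coastal 3.2280, South 0.3316, North 2.1482, Central 3.6544, Lowland 4.3860, East 2.1370, Highland 1.1149.
Lower quotas: Coastal 3, South 0, North 2, Central 3, Lowland 4, East 2, Highland 1 (sum 15, leaving 2 seats).
Remainders in descending order: Central 0.6544, Lowland 0.3860, South 0.3316, Coastal 0.2280, North 0.1482, East 0.1370, Highland 0.1149.
The surplus seats go to Central, Lowland.

Coastal 3, South 0, North 2, Central 4, Lowland 5, East 2, Highland 1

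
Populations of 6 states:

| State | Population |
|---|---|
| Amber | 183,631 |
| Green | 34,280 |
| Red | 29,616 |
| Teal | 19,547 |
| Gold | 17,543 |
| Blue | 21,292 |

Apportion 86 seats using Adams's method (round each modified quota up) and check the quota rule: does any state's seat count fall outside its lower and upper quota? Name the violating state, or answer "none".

Amber

Standard quotas: Amber 51.624, Green 9.637, Red 8.326, Teal 5.495, Gold 4.932, Blue 5.986.
Adams allocation: Amber 50, Green 10, Red 9, Teal 6, Gold 5, Blue 6.
Amber has quota 51.624 (lower 51, upper 52) but receives 50 — outside the quota interval.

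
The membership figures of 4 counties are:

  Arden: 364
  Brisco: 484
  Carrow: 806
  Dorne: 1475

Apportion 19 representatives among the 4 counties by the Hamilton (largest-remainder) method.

Arden 2, Brisco 3, Carrow 5, Dorne 9

Standard divisor: 3129 ÷ 19 ≈ 164.684.
Standard quotas: Arden 2.210, Brisco 2.939, Carrow 4.894, Dorne 8.957.
Lower quotas: Arden 2, Brisco 2, Carrow 4, Dorne 8 (sum 16, leaving 3 seats).
Remainders in descending order: Dorne 0.957, Brisco 0.939, Carrow 0.894, Arden 0.210.
Largest remainders: Dorne, Brisco, Carrow receive the extra seats.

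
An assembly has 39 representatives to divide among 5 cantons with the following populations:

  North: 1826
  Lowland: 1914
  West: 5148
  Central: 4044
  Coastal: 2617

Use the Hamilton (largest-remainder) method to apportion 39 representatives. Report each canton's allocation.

North 5, Lowland 5, West 13, Central 10, Coastal 6

The standard divisor is 15549/39 ≈ 398.692.
Standard quotas: North 4.5800, Lowland 4.8007, West 12.9122, Central 10.1432, Coastal 6.5640.
Lower quotas: North 4, Lowland 4, West 12, Central 10, Coastal 6 (sum 36, leaving 3 seats).
Remainders in descending order: West 0.9122, Lowland 0.8007, North 0.5800, Coastal 0.5640, Central 0.1432.
The surplus seats go to West, Lowland, North.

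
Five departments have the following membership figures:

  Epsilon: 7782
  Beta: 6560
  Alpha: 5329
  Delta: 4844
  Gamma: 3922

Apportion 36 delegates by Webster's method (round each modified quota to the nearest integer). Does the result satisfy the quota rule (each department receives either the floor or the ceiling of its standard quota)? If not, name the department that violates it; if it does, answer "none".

Standard quotas: Epsilon 9.852, Beta 8.305, Alpha 6.746, Delta 6.132, Gamma 4.965.
Webster allocation: Epsilon 10, Beta 8, Alpha 7, Delta 6, Gamma 5.
Every allocation lies between the lower and upper quota.

none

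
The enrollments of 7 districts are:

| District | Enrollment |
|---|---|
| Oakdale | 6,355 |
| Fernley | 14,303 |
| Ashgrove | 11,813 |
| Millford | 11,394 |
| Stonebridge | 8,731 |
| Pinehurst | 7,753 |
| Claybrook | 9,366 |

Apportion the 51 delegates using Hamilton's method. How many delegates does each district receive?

The standard divisor is 69715/51 ≈ 1366.961.
Standard quotas: Oakdale 4.6490, Fernley 10.4634, Ashgrove 8.6418, Millford 8.3353, Stonebridge 6.3872, Pinehurst 5.6717, Claybrook 6.8517.
Lower quotas: Oakdale 4, Fernley 10, Ashgrove 8, Millford 8, Stonebridge 6, Pinehurst 5, Claybrook 6 (sum 47, leaving 4 seats).
Remainders in descending order: Claybrook 0.8517, Pinehurst 0.6717, Oakdale 0.6490, Ashgrove 0.6418, Fernley 0.4634, Stonebridge 0.3872, Millford 0.3353.
Largest remainders: Claybrook, Pinehurst, Oakdale, Ashgrove receive the extra seats.

Oakdale 5, Fernley 10, Ashgrove 9, Millford 8, Stonebridge 6, Pinehurst 6, Claybrook 7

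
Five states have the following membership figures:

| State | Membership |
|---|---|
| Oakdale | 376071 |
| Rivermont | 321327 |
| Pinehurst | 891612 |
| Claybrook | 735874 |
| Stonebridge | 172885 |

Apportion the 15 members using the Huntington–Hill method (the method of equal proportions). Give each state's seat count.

With divisor 163666: modified quotas Oakdale 2.298, Rivermont 1.963, Pinehurst 5.448, Claybrook 4.496, Stonebridge 1.056.
Geometric-mean thresholds: Oakdale √(2·3)=2.449, Rivermont √(1·2)=1.414, Pinehurst √(5·6)=5.477, Claybrook √(4·5)=4.472, Stonebridge √(1·2)=1.414.
Each quota rounded against its threshold gives Oakdale 2, Rivermont 2, Pinehurst 5, Claybrook 5, Stonebridge 1 (total 15).

Oakdale 2; Rivermont 2; Pinehurst 5; Claybrook 5; Stonebridge 1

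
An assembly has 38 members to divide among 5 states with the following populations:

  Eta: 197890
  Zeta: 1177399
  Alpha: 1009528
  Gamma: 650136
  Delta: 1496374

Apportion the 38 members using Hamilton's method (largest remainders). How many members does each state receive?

Eta: 2, Zeta: 10, Alpha: 8, Gamma: 5, Delta: 13

The standard divisor is 4531327/38 ≈ 119245.447.
Standard quotas: Eta 1.6595, Zeta 9.8737, Alpha 8.4660, Gamma 5.4521, Delta 12.5487.
Lower quotas: Eta 1, Zeta 9, Alpha 8, Gamma 5, Delta 12 (sum 35, leaving 3 seats).
Remainders in descending order: Zeta 0.8737, Eta 0.6595, Delta 0.5487, Alpha 0.4660, Gamma 0.4521.
Largest remainders: Zeta, Eta, Delta receive the extra seats.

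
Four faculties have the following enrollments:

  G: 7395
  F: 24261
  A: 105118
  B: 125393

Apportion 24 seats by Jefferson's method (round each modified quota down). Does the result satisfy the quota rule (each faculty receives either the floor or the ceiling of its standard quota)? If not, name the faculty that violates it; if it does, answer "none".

Standard quotas: G 0.677, F 2.221, A 9.623, B 11.479.
Jefferson allocation: G 0, F 2, A 10, B 12.
Every allocation lies between the lower and upper quota.

none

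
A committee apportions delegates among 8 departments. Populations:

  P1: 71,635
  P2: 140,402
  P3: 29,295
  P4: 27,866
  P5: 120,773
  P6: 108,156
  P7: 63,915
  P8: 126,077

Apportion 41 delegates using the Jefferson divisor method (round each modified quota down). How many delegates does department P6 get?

7

Standard divisor 688119/41 ≈ 16783.39; standard quotas: P1 4.268, P2 8.366, P3 1.745, P4 1.660, P5 7.196, P6 6.444, P7 3.808, P8 7.512.
Rounding down gives 4, 8, 1, 1, 7, 6, 3, 7 = 37 seats, so the divisor must be adjusted.
With modified divisor 15300: modified quotas P1 4.682, P2 9.177, P3 1.915, P4 1.821, P5 7.894, P6 7.069, P7 4.177, P8 8.240.
Rounding down: P1 4, P2 9, P3 1, P4 1, P5 7, P6 7, P7 4, P8 8 (total 41).
P6 receives 7.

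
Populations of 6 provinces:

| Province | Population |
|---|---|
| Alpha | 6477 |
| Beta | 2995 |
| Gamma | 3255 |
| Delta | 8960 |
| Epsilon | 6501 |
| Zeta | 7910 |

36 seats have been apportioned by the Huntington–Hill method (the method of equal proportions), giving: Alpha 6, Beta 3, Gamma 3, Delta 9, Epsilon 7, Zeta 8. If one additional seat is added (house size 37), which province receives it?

Priority for the next seat is population ÷ (√(s·(s+1))).
Priorities: Alpha 999.423, Beta 864.582, Gamma 939.638, Delta 944.467, Epsilon 868.733, Zeta 932.202.
Highest priority: Alpha.

Alpha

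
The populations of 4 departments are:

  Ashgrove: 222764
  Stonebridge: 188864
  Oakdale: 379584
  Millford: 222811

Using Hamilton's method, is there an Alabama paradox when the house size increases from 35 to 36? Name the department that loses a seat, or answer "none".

At 35 seats: Ashgrove 8, Stonebridge 6, Oakdale 13, Millford 8.
At 36 seats: Ashgrove 8, Stonebridge 7, Oakdale 13, Millford 8.
No department's allocation decreased.

none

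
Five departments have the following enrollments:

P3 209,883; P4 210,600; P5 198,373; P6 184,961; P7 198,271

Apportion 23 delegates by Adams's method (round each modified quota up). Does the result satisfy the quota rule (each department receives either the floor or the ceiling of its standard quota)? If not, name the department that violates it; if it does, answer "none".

none

Standard quotas: P3 4.817, P4 4.834, P5 4.553, P6 4.245, P7 4.551.
Adams allocation: P3 5, P4 5, P5 5, P6 4, P7 4.
Every allocation lies between the lower and upper quota.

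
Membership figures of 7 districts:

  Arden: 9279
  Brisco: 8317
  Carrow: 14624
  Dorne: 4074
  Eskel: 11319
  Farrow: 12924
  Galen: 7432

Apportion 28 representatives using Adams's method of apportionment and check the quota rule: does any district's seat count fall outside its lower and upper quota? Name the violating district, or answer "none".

Standard quotas: Arden 3.823, Brisco 3.426, Carrow 6.024, Dorne 1.678, Eskel 4.663, Farrow 5.324, Galen 3.062.
Adams allocation: Arden 4, Brisco 3, Carrow 6, Dorne 2, Eskel 5, Farrow 5, Galen 3.
Every allocation lies between the lower and upper quota.

none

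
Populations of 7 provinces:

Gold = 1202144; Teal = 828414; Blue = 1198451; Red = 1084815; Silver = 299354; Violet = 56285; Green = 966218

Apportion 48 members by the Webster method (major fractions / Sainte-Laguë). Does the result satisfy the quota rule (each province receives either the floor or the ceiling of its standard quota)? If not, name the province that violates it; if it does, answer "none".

none

Standard quotas: Gold 10.239, Teal 7.056, Blue 10.207, Red 9.240, Silver 2.550, Violet 0.479, Green 8.229.
Webster allocation: Gold 11, Teal 7, Blue 10, Red 9, Silver 3, Violet 0, Green 8.
Every allocation lies between the lower and upper quota.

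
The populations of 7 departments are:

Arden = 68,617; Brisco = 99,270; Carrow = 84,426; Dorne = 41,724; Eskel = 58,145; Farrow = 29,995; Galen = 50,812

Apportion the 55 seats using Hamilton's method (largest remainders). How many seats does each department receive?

Arden 9; Brisco 13; Carrow 11; Dorne 5; Eskel 7; Farrow 4; Galen 6

The standard divisor is 432989/55 ≈ 7872.527.
Standard quotas: Arden 8.7160, Brisco 12.6097, Carrow 10.7241, Dorne 5.2999, Eskel 7.3858, Farrow 3.8101, Galen 6.4543.
Lower quotas: Arden 8, Brisco 12, Carrow 10, Dorne 5, Eskel 7, Farrow 3, Galen 6 (sum 51, leaving 4 seats).
Remainders in descending order: Farrow 0.8101, Carrow 0.7241, Arden 0.7160, Brisco 0.6097, Galen 0.4543, Eskel 0.3858, Dorne 0.2999.
The surplus seats go to Farrow, Carrow, Arden, Brisco.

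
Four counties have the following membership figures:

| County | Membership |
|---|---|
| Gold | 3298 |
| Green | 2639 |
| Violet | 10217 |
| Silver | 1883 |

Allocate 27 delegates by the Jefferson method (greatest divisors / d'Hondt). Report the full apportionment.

Standard divisor 18037/27 ≈ 668.037; standard quotas: Gold 4.937, Green 3.950, Violet 15.294, Silver 2.819.
Rounding down gives 4, 3, 15, 2 = 24 seats, so the divisor must be adjusted.
With modified divisor 633: modified quotas Gold 5.210, Green 4.169, Violet 16.141, Silver 2.975.
Rounding down: Gold 5, Green 4, Violet 16, Silver 2 (total 27).

Gold: 5, Green: 4, Violet: 16, Silver: 2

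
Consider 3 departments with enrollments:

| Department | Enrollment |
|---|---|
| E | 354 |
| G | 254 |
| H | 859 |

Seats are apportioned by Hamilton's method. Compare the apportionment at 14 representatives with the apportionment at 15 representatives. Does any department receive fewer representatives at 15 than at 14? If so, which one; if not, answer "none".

G

At 14 seats: E 3, G 3, H 8.
At 15 seats: E 4, G 2, H 9.
G drops from 3 to 2.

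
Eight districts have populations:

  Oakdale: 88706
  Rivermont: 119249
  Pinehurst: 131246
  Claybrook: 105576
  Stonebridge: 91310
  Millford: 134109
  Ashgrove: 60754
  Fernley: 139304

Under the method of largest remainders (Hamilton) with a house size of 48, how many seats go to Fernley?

8

The standard divisor is 870254/48 ≈ 18130.292.
Standard quotas: Oakdale 4.8927, Rivermont 6.5773, Pinehurst 7.2390, Claybrook 5.8232, Stonebridge 5.0363, Millford 7.3970, Ashgrove 3.3510, Fernley 7.6835.
Lower quotas: Oakdale 4, Rivermont 6, Pinehurst 7, Claybrook 5, Stonebridge 5, Millford 7, Ashgrove 3, Fernley 7 (sum 44, leaving 4 seats).
Remainders in descending order: Oakdale 0.8927, Claybrook 0.8232, Fernley 0.6835, Rivermont 0.5773, Millford 0.3970, Ashgrove 0.3510, Pinehurst 0.2390, Stonebridge 0.0363.
The surplus seats go to Oakdale, Claybrook, Fernley, Rivermont.
Fernley receives 8.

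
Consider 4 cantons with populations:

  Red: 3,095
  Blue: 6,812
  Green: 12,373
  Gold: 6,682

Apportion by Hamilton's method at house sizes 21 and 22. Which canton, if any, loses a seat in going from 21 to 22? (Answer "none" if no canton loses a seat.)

none

At 21 seats: Red 2, Blue 5, Green 9, Gold 5.
At 22 seats: Red 2, Blue 5, Green 10, Gold 5.
No canton's allocation decreased.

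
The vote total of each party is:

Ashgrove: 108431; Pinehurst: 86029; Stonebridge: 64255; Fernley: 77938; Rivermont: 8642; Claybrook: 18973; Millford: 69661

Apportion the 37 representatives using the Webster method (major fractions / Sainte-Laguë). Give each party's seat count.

Standard divisor 433929/37 ≈ 11727.811; standard quotas: Ashgrove 9.246, Pinehurst 7.335, Stonebridge 5.479, Fernley 6.646, Rivermont 0.737, Claybrook 1.618, Millford 5.940.
Rounding to the nearest integer gives Ashgrove 9, Pinehurst 7, Stonebridge 5, Fernley 7, Rivermont 1, Claybrook 2, Millford 6 — total 37, matching the house size, so no adjustment is needed.

Ashgrove 9; Pinehurst 7; Stonebridge 5; Fernley 7; Rivermont 1; Claybrook 2; Millford 6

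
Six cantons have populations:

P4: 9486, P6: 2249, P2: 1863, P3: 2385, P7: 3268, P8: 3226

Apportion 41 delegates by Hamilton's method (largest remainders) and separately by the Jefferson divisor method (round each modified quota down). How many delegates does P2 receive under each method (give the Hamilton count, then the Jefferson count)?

4 and 3

Hamilton: P4 17, P6 4, P2 4, P3 4, P7 6, P8 6.
Jefferson: P4 18, P6 4, P2 3, P3 4, P7 6, P8 6.
P2 gets 4 under Hamilton and 3 under Jefferson.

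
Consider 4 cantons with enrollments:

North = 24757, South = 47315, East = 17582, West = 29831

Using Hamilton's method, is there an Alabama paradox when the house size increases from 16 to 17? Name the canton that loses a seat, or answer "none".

At 16 seats: North 3, South 6, East 3, West 4.
At 17 seats: North 4, South 7, East 2, West 4.
East drops from 3 to 2.

East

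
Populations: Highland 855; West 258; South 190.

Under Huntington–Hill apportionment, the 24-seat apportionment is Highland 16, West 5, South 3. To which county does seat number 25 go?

South

Priority for the next seat is population ÷ (√(s·(s+1))).
Priorities: Highland 51.842, West 47.104, South 54.848.
Highest priority: South.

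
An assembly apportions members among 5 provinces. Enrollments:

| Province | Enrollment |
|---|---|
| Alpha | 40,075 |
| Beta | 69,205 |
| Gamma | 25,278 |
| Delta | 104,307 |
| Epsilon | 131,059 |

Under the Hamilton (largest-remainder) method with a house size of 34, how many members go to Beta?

Standard divisor: 369924 ÷ 34 ≈ 10880.118.
Standard quotas: Alpha 3.6833, Beta 6.3607, Gamma 2.3233, Delta 9.5869, Epsilon 12.0457.
Lower quotas: Alpha 3, Beta 6, Gamma 2, Delta 9, Epsilon 12 (sum 32, leaving 2 seats).
Remainders in descending order: Alpha 0.6833, Delta 0.5869, Beta 0.3607, Gamma 0.3233, Epsilon 0.0457.
The surplus seats go to Alpha, Delta.
Beta receives 6.

6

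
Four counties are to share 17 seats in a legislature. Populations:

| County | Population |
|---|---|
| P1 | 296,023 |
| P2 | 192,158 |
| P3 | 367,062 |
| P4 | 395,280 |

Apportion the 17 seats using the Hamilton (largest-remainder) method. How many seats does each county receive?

P1 4, P2 3, P3 5, P4 5

Total 1250523; standard divisor 1250523/17 ≈ 73560.176.
Standard quotas: P1 4.0242, P2 2.6123, P3 4.9900, P4 5.3736.
Lower quotas: P1 4, P2 2, P3 4, P4 5 (sum 15, leaving 2 seats).
Remainders in descending order: P3 0.9900, P2 0.6123, P4 0.3736, P1 0.0242.
The surplus seats go to P3, P2.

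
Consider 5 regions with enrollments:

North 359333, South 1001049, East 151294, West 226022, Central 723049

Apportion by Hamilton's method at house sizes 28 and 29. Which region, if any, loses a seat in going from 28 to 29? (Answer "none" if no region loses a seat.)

At 28 seats: North 4, South 11, East 2, West 3, Central 8.
At 29 seats: North 4, South 12, East 2, West 3, Central 8.
No region's allocation decreased.

none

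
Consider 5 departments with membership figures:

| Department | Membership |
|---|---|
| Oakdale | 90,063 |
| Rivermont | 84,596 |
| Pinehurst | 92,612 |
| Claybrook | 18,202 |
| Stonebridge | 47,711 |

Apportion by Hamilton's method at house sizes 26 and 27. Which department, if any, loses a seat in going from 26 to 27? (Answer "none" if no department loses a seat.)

none

At 26 seats: Oakdale 7, Rivermont 7, Pinehurst 7, Claybrook 1, Stonebridge 4.
At 27 seats: Oakdale 7, Rivermont 7, Pinehurst 8, Claybrook 1, Stonebridge 4.
No department's allocation decreased.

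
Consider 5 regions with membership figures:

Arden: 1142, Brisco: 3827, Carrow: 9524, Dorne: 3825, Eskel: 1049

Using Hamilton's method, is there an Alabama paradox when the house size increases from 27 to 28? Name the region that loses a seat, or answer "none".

Eskel

At 27 seats: Arden 2, Brisco 5, Carrow 13, Dorne 5, Eskel 2.
At 28 seats: Arden 2, Brisco 6, Carrow 14, Dorne 5, Eskel 1.
Eskel drops from 2 to 1.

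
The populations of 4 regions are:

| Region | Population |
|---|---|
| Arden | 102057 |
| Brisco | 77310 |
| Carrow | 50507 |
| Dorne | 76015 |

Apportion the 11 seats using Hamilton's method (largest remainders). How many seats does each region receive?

Total 305889; standard divisor 305889/11 ≈ 27808.091.
Standard quotas: Arden 3.6700, Brisco 2.7801, Carrow 1.8163, Dorne 2.7336.
Lower quotas: Arden 3, Brisco 2, Carrow 1, Dorne 2 (sum 8, leaving 3 seats).
Remainders in descending order: Carrow 0.8163, Brisco 0.7801, Dorne 0.7336, Arden 0.6700.
The surplus seats go to Carrow, Brisco, Dorne.

Arden 3; Brisco 3; Carrow 2; Dorne 3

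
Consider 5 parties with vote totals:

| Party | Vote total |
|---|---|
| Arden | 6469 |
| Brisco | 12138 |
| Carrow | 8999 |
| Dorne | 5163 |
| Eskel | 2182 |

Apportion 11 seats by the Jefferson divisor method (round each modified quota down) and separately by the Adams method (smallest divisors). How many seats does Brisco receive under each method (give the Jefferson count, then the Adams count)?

Jefferson: Arden 2, Brisco 4, Carrow 3, Dorne 2, Eskel 0.
Adams: Arden 2, Brisco 3, Carrow 3, Dorne 2, Eskel 1.
Brisco gets 4 under Jefferson and 3 under Adams.

4 and 3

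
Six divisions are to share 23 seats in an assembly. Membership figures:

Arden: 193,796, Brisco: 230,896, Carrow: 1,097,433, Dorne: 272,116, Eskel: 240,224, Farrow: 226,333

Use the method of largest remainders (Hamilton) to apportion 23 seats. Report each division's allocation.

Standard divisor: 2260798 ÷ 23 ≈ 98295.565.
Standard quotas: Arden 1.9716, Brisco 2.3490, Carrow 11.1646, Dorne 2.7683, Eskel 2.4439, Farrow 2.3026.
Lower quotas: Arden 1, Brisco 2, Carrow 11, Dorne 2, Eskel 2, Farrow 2 (sum 20, leaving 3 seats).
Remainders in descending order: Arden 0.9716, Dorne 0.7683, Eskel 0.4439, Brisco 0.3490, Farrow 0.3026, Carrow 0.1646.
The surplus seats go to Arden, Dorne, Eskel.

Arden 2, Brisco 2, Carrow 11, Dorne 3, Eskel 3, Farrow 2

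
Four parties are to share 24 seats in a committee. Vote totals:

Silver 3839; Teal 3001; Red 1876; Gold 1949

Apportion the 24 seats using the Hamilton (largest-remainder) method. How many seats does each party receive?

Silver 9; Teal 7; Red 4; Gold 4

Total 10665; standard divisor 10665/24 ≈ 444.375.
Standard quotas: Silver 8.639, Teal 6.753, Red 4.222, Gold 4.386.
Lower quotas: Silver 8, Teal 6, Red 4, Gold 4 (sum 22, leaving 2 seats).
Remainders in descending order: Teal 0.753, Silver 0.639, Gold 0.386, Red 0.222.
Largest remainders: Teal, Silver receive the extra seats.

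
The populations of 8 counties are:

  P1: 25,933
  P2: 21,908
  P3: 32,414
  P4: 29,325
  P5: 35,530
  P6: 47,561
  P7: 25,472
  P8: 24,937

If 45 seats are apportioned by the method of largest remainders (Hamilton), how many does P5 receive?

Total 243080; standard divisor 243080/45 ≈ 5401.778.
Standard quotas: P1 4.8008, P2 4.0557, P3 6.0006, P4 5.4288, P5 6.5775, P6 8.8047, P7 4.7155, P8 4.6164.
Lower quotas: P1 4, P2 4, P3 6, P4 5, P5 6, P6 8, P7 4, P8 4 (sum 41, leaving 4 seats).
Remainders in descending order: P6 0.8047, P1 0.8008, P7 0.7155, P8 0.6164, P5 0.5775, P4 0.4288, P2 0.0557, P3 0.0006.
Largest remainders: P6, P1, P7, P8 receive the extra seats.
P5 receives 6.

6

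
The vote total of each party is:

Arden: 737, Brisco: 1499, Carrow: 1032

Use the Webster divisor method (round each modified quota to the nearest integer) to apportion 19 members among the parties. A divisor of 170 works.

With modified divisor 170: modified quotas Arden 4.335, Brisco 8.818, Carrow 6.071.
Rounding to the nearest integer: Arden 4, Brisco 9, Carrow 6 (total 19).

Arden 4, Brisco 9, Carrow 6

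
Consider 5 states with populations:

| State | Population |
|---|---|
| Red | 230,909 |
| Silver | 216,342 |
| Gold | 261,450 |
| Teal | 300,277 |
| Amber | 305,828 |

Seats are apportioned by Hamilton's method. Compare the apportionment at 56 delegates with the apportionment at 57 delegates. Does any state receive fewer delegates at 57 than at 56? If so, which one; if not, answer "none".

At 56 seats: Red 10, Silver 9, Gold 11, Teal 13, Amber 13.
At 57 seats: Red 10, Silver 10, Gold 11, Teal 13, Amber 13.
No state's allocation decreased.

none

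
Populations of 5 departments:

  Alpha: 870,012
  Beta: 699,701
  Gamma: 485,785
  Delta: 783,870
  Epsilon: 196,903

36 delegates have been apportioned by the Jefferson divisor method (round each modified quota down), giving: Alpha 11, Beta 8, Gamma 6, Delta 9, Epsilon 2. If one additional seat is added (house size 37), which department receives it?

Priority for the next seat is population ÷ (current seats + 1).
Priorities: Alpha 72501.000, Beta 77744.556, Gamma 69397.857, Delta 78387.000, Epsilon 65634.333.
Highest priority: Delta.

Delta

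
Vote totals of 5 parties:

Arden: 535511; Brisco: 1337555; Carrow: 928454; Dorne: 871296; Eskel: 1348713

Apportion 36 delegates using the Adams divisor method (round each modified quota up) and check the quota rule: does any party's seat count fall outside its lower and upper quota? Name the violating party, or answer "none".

none

Standard quotas: Arden 3.839, Brisco 9.589, Carrow 6.656, Dorne 6.246, Eskel 9.669.
Adams allocation: Arden 4, Brisco 9, Carrow 7, Dorne 6, Eskel 10.
Every allocation lies between the lower and upper quota.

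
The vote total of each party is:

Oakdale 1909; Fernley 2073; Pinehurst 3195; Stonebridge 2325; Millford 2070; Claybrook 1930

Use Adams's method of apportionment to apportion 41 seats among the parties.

Standard divisor 13502/41 ≈ 329.317; standard quotas: Oakdale 5.797, Fernley 6.295, Pinehurst 9.702, Stonebridge 7.060, Millford 6.286, Claybrook 5.861.
Rounding up gives 6, 7, 10, 8, 7, 6 = 44 seats, so the divisor must be adjusted.
With modified divisor 350: modified quotas Oakdale 5.454, Fernley 5.923, Pinehurst 9.129, Stonebridge 6.643, Millford 5.914, Claybrook 5.514.
Rounding up: Oakdale 6, Fernley 6, Pinehurst 10, Stonebridge 7, Millford 6, Claybrook 6 (total 41).

Oakdale 6, Fernley 6, Pinehurst 10, Stonebridge 7, Millford 6, Claybrook 6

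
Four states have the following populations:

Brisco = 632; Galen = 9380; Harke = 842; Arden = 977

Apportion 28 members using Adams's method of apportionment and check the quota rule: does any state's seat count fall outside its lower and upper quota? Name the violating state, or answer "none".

Standard quotas: Brisco 1.496, Galen 22.199, Harke 1.993, Arden 2.312.
Adams allocation: Brisco 2, Galen 21, Harke 2, Arden 3.
Galen has quota 22.199 (lower 22, upper 23) but receives 21 — outside the quota interval.

Galen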